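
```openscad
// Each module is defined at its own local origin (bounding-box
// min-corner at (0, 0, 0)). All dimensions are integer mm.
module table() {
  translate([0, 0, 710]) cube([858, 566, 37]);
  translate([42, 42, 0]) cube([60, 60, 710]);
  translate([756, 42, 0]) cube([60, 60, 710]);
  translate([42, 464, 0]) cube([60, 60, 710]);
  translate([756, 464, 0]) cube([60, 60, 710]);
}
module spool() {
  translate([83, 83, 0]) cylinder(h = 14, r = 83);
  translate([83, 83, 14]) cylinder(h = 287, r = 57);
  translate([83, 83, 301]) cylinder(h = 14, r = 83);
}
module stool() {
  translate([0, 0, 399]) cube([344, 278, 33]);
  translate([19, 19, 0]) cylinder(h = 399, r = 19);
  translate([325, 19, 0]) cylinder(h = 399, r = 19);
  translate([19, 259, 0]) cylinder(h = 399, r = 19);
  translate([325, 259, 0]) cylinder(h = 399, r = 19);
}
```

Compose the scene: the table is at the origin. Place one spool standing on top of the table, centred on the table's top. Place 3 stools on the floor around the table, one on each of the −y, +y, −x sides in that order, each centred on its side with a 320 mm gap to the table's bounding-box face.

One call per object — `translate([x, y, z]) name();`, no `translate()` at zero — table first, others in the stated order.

table();
translate([346, 200, 747]) spool();
translate([257, -598, 0]) stool();
translate([257, 886, 0]) stool();
translate([-664, 144, 0]) stool();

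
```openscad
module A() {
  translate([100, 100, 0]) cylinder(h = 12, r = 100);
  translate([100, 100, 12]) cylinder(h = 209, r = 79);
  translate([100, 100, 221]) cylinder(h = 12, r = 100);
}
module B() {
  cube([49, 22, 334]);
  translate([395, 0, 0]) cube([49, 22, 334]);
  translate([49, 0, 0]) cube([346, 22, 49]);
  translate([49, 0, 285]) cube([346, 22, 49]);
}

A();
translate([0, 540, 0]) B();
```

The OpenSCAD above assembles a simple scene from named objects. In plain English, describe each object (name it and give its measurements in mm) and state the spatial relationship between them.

A is a spool: two coaxial disc flanges of radius 100 mm and thickness 12 mm, joined by a core cylinder of radius 79 mm and height 209 mm. The lower flange rests on z = 0 and the three cylinders share a vertical axis.

B is a rectangular picture frame lying in the x–z plane (depth along y). The opening is 346 mm wide (x) by 236 mm tall (z), surrounded by a border 49 mm wide on all four sides. The frame is 22 mm deep and is made of two full-height vertical stiles with two horizontal rails fitted between them.

The picture frame is on the floor beside the spool on its +y side.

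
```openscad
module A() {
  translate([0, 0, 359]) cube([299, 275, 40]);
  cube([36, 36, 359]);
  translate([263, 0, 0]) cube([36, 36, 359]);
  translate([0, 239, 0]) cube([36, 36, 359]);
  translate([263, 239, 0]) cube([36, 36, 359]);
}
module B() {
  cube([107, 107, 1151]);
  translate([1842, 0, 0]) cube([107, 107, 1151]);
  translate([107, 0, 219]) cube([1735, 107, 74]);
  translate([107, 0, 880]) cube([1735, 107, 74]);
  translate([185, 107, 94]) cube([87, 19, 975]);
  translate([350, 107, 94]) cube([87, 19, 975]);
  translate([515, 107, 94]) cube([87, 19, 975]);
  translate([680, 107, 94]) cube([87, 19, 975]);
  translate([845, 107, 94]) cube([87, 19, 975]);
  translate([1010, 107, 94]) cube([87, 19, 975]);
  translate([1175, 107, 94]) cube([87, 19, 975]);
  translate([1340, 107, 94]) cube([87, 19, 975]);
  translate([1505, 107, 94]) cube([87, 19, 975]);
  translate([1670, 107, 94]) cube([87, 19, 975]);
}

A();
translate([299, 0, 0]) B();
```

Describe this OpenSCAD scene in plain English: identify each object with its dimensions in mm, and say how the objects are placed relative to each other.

A is a four-legged stool. The seat is 299×275 mm, 40 mm thick, top at z = 399 mm. It stands on four square legs, each 36×36 mm in cross-section, from z = 0 to the seat underside, each flush with a corner of the seat.

B is a fence section. Two 107×107 mm posts, 1151 mm tall, stand on the floor with a clear span of 1735 mm between their inner faces. Two horizontal rails of 107×74 mm section span the gap between the posts with their undersides at z = 219 mm and z = 880 mm, flush with the posts' −y face. 10 pickets, each 87 mm wide, 19 mm thick and 975 mm tall, are fixed to the +y face of the rails with their bottoms at z = 94 mm, evenly spaced across the span with equal gaps (rounded down to the nearest mm) at the −x end and between each pair — any rounding remainder accumulates at the +x end.

The fence section is against the stool's +x side, with their −y faces flush.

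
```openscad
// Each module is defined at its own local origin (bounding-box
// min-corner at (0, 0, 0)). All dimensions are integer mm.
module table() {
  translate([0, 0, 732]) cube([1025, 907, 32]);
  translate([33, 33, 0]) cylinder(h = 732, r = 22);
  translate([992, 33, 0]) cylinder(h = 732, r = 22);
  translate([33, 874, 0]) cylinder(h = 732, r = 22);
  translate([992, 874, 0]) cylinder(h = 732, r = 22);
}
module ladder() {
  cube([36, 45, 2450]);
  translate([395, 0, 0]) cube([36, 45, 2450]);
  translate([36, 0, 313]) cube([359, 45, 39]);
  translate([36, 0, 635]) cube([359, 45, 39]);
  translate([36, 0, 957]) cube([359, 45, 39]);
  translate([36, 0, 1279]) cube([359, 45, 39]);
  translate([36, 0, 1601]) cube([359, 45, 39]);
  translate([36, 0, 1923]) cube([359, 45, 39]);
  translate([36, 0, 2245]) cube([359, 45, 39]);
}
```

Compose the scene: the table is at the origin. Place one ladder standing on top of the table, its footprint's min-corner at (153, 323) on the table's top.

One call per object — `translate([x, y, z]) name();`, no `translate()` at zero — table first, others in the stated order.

table();
translate([153, 323, 764]) ladder();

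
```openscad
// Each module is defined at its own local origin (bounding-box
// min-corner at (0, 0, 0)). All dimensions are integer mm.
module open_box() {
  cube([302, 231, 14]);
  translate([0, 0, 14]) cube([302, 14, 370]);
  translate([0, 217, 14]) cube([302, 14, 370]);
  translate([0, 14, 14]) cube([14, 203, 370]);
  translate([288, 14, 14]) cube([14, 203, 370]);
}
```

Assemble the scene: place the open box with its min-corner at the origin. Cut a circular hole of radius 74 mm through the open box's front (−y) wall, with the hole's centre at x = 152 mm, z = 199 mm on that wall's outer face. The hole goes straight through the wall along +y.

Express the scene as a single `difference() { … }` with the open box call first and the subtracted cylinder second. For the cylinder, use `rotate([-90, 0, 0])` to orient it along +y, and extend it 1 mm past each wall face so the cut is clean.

difference() {
  open_box();
  translate([152, -1, 199]) rotate([-90, 0, 0]) cylinder(h = 16, r = 74);
}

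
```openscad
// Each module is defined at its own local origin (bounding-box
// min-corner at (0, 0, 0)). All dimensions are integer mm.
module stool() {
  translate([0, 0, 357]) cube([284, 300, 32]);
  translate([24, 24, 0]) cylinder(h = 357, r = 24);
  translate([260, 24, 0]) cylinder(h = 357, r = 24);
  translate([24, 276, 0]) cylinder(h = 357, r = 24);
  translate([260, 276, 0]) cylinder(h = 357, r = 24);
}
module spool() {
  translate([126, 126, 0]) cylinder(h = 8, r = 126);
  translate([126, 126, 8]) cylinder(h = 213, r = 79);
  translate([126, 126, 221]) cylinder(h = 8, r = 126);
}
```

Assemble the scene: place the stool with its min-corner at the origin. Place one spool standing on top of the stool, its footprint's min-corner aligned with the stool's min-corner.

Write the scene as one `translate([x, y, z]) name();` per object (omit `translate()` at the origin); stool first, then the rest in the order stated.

stool();
translate([0, 0, 389]) spool();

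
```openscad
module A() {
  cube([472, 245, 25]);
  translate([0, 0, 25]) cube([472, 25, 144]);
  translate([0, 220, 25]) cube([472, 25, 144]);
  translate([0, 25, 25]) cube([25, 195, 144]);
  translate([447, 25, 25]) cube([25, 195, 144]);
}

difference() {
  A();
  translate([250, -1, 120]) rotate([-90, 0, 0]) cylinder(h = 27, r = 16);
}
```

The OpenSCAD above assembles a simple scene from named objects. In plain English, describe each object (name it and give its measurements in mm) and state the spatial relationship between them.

A is an open storage box with external size 472×245×169 mm and wall thickness 25 mm (the base is also 25 mm thick). The base covers the whole footprint; the four walls stand on the base, with the y-facing walls full-width and the x-facing walls fitting between their inner faces.

The open box has a circular hole of radius 16 mm through its front wall, centred at (x = 250, z = 120).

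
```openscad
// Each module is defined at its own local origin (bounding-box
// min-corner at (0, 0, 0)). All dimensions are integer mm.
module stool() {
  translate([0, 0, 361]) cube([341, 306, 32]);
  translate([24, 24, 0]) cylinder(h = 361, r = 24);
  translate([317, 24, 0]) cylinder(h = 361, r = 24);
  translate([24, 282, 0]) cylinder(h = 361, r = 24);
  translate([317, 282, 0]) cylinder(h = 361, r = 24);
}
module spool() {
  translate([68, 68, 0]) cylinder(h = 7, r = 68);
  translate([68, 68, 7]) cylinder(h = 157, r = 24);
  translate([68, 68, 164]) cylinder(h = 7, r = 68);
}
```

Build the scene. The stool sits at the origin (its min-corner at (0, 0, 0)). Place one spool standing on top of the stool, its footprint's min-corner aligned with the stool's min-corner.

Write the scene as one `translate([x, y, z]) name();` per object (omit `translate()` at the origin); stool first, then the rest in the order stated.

stool();
translate([0, 0, 393]) spool();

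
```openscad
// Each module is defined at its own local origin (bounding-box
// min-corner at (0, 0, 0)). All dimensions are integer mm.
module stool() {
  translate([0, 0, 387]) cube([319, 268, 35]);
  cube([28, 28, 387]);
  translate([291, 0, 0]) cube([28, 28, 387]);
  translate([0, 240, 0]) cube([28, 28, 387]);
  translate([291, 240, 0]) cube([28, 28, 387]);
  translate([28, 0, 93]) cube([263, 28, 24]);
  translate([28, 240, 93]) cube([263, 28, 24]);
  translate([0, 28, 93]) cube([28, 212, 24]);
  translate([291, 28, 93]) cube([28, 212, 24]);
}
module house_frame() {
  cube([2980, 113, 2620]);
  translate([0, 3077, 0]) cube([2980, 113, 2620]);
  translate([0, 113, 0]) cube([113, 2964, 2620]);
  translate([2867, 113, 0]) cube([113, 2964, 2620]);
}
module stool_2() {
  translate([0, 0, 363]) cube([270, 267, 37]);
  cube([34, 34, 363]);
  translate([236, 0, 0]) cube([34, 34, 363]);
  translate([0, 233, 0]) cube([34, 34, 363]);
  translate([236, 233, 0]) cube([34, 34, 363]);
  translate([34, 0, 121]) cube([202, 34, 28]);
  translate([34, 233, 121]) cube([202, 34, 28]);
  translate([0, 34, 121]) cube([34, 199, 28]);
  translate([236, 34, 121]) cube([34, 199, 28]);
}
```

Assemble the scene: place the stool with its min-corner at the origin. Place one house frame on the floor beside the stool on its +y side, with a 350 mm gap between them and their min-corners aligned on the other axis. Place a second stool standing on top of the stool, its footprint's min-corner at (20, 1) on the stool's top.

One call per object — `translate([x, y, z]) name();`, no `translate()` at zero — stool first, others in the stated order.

stool();
translate([0, 618, 0]) house_frame();
translate([20, 1, 422]) stool_2();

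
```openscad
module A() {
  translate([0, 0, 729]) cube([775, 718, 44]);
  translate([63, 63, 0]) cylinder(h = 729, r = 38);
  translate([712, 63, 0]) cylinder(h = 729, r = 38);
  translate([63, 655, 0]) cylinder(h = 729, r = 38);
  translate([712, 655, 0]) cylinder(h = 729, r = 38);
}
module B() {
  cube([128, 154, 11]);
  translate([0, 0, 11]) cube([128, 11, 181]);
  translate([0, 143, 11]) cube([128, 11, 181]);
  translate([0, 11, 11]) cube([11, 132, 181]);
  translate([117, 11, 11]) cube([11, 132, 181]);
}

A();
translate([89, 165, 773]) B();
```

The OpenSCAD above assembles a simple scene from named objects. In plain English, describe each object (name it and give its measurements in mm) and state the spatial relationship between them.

A is a table: top 775 mm (x) × 718 mm (y), 44 mm thick, upper face at z = 773 mm, on four round legs of 76 mm diameter, each leg's bounding box inset 25 mm from the nearest pair of top edges, running from z = 0 to the bottom of the top.

B is an open storage box with external size 128×154×192 mm and wall thickness 11 mm (the base is also 11 mm thick). The base covers the whole footprint; the four walls stand on the base, with the y-facing walls full-width and the x-facing walls fitting between their inner faces.

The open box is on top of the table.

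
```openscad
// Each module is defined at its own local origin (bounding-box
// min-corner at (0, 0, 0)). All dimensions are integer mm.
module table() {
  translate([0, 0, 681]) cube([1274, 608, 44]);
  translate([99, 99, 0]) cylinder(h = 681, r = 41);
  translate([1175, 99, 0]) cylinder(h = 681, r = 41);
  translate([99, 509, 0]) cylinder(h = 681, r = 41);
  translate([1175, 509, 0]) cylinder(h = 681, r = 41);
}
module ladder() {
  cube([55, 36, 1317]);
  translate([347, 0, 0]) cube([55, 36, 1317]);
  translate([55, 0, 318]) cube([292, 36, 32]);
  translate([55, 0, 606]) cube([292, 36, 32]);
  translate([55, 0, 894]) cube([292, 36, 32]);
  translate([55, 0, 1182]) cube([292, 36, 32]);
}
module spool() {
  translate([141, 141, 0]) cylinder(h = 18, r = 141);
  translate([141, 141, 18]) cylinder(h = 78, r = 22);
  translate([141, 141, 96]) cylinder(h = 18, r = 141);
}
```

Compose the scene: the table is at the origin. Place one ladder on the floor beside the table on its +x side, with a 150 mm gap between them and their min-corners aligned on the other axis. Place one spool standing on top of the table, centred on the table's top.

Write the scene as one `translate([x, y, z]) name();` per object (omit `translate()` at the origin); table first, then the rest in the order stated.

table();
translate([1424, 0, 0]) ladder();
translate([496, 163, 725]) spool();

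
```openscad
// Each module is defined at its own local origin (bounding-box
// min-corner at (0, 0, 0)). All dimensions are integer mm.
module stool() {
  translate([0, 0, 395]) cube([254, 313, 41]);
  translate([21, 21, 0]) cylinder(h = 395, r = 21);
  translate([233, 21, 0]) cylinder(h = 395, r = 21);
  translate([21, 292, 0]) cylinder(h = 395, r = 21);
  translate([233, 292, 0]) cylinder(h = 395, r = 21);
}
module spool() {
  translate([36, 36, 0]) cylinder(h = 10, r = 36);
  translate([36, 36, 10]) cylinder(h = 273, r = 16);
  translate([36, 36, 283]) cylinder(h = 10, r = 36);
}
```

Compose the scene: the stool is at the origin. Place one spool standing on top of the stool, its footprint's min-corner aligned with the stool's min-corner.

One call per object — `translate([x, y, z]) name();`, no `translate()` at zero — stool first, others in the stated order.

stool();
translate([0, 0, 436]) spool();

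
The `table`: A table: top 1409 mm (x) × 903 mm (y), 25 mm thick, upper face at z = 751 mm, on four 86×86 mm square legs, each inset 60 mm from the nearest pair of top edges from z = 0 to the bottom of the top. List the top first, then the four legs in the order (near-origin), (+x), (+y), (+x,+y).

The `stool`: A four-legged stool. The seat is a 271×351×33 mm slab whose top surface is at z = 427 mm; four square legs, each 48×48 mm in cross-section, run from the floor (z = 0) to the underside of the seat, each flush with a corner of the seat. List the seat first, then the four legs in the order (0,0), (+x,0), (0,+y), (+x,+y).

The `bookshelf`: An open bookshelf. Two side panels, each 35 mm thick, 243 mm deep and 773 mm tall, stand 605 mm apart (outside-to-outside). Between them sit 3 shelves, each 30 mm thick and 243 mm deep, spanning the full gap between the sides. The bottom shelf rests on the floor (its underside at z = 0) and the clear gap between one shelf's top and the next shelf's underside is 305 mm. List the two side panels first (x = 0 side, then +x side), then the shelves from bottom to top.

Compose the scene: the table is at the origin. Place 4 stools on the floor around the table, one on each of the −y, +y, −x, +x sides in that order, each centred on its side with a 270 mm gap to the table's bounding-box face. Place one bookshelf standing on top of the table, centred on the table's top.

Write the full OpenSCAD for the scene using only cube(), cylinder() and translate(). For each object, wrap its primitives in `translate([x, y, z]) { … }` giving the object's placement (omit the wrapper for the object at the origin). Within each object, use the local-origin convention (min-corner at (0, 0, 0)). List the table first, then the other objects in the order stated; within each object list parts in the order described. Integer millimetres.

translate([0, 0, 726]) cube([1409, 903, 25]);
translate([60, 60, 0]) cube([86, 86, 726]);
translate([1263, 60, 0]) cube([86, 86, 726]);
translate([60, 757, 0]) cube([86, 86, 726]);
translate([1263, 757, 0]) cube([86, 86, 726]);
translate([569, -621, 0]) {
  translate([0, 0, 394]) cube([271, 351, 33]);
  cube([48, 48, 394]);
  translate([223, 0, 0]) cube([48, 48, 394]);
  translate([0, 303, 0]) cube([48, 48, 394]);
  translate([223, 303, 0]) cube([48, 48, 394]);
}
translate([569, 1173, 0]) {
  translate([0, 0, 394]) cube([271, 351, 33]);
  cube([48, 48, 394]);
  translate([223, 0, 0]) cube([48, 48, 394]);
  translate([0, 303, 0]) cube([48, 48, 394]);
  translate([223, 303, 0]) cube([48, 48, 394]);
}
translate([-541, 276, 0]) {
  translate([0, 0, 394]) cube([271, 351, 33]);
  cube([48, 48, 394]);
  translate([223, 0, 0]) cube([48, 48, 394]);
  translate([0, 303, 0]) cube([48, 48, 394]);
  translate([223, 303, 0]) cube([48, 48, 394]);
}
translate([1679, 276, 0]) {
  translate([0, 0, 394]) cube([271, 351, 33]);
  cube([48, 48, 394]);
  translate([223, 0, 0]) cube([48, 48, 394]);
  translate([0, 303, 0]) cube([48, 48, 394]);
  translate([223, 303, 0]) cube([48, 48, 394]);
}
translate([402, 330, 751]) {
  cube([35, 243, 773]);
  translate([570, 0, 0]) cube([35, 243, 773]);
  translate([35, 0, 0]) cube([535, 243, 30]);
  translate([35, 0, 335]) cube([535, 243, 30]);
  translate([35, 0, 670]) cube([535, 243, 30]);
}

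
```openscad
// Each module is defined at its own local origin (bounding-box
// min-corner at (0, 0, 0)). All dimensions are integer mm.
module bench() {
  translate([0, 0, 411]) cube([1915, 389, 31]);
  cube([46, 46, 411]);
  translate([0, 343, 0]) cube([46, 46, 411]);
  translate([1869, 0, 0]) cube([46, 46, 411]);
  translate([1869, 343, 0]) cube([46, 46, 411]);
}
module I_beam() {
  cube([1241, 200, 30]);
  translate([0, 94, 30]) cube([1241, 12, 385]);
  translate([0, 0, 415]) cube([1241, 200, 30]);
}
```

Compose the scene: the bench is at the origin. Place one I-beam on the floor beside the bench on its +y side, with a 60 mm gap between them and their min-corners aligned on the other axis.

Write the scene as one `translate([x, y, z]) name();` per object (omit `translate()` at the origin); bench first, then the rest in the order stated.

bench();
translate([0, 449, 0]) I_beam();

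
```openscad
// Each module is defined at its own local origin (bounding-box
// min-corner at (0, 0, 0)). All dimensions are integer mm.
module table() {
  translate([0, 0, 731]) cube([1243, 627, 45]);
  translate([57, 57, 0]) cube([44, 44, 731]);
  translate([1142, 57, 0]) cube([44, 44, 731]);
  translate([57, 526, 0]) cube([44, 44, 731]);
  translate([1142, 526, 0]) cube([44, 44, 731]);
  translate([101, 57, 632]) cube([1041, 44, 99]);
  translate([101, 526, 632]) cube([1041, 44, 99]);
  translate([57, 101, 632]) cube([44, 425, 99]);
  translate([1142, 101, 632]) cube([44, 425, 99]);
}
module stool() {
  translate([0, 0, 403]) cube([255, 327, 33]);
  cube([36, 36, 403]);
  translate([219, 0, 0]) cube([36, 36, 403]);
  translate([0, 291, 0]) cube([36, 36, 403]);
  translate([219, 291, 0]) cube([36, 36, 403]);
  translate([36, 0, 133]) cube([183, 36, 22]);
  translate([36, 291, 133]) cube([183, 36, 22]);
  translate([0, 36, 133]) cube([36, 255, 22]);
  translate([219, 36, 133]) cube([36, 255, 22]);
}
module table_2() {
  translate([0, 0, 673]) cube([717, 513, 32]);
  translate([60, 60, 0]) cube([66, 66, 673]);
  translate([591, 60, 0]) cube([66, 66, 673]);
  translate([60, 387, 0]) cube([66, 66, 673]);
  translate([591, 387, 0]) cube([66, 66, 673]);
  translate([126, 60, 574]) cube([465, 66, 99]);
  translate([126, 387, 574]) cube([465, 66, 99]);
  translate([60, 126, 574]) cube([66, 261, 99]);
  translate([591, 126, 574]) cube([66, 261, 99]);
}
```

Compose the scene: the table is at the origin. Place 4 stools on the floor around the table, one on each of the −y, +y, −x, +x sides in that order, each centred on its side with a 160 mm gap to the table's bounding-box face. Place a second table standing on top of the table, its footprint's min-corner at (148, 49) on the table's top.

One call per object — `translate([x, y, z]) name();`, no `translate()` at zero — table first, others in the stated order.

table();
translate([494, -487, 0]) stool();
translate([494, 787, 0]) stool();
translate([-415, 150, 0]) stool();
translate([1403, 150, 0]) stool();
translate([148, 49, 776]) table_2();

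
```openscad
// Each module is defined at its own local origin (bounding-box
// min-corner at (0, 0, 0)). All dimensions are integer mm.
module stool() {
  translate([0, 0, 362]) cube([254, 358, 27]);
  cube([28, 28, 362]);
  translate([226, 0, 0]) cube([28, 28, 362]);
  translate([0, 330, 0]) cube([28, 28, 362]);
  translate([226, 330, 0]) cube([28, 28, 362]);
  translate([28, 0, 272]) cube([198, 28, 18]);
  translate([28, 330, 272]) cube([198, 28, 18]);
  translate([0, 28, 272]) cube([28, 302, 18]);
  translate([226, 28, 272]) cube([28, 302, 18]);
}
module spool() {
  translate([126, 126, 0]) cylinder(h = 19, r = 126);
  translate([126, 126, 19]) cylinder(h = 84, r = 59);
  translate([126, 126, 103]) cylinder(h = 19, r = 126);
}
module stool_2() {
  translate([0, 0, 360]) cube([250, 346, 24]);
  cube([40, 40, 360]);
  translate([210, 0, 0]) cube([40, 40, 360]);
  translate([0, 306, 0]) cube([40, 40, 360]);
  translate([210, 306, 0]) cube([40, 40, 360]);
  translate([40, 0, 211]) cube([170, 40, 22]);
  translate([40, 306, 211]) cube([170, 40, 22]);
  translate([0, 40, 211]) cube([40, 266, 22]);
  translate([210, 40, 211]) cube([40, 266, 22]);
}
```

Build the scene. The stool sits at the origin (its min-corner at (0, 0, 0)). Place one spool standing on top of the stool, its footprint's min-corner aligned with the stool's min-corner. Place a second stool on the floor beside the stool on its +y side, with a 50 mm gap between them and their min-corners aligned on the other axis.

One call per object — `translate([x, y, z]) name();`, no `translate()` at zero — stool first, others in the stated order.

stool();
translate([0, 0, 389]) spool();
translate([0, 408, 0]) stool_2();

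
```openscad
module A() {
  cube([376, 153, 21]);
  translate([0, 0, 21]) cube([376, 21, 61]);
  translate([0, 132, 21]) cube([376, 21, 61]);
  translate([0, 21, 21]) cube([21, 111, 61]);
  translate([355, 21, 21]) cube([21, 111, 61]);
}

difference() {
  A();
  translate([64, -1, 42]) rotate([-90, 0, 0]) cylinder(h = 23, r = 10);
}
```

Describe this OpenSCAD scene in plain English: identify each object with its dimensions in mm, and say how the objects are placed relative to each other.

A is an open storage box with external size 376×153×82 mm and wall thickness 21 mm (the base is also 21 mm thick). The base covers the whole footprint; the four walls stand on the base, with the y-facing walls full-width and the x-facing walls fitting between their inner faces.

The open box has a circular hole of radius 10 mm through its front wall, centred at (x = 64, z = 42).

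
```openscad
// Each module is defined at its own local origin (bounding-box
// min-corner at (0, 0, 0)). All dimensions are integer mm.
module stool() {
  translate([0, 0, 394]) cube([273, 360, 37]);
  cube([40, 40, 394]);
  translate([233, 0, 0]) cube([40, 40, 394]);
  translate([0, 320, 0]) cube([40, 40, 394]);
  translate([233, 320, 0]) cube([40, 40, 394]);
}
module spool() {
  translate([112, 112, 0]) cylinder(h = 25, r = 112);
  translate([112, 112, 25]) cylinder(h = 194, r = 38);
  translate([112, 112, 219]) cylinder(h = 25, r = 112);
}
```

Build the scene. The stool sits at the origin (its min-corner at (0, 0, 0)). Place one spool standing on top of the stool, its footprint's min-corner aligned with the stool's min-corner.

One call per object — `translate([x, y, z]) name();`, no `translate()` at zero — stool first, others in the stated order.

stool();
translate([0, 0, 431]) spool();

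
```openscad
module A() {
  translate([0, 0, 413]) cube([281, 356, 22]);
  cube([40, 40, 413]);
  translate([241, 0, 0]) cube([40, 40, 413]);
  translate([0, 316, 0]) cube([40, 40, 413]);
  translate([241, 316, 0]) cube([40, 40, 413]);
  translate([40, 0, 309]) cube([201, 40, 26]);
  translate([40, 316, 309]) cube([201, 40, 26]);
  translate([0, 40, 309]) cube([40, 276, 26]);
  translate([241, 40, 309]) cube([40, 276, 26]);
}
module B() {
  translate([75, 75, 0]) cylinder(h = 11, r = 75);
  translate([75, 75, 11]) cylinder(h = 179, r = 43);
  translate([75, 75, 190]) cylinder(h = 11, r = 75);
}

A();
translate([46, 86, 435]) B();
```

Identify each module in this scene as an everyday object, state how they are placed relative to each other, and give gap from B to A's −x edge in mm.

A is a stool. B is a spool. The spool is on top of the stool. The gap from the spool to the stool's −x edge is 46 mm.

The spool's min-x is at 46; the stool's min-x is 0; gap = 46 mm.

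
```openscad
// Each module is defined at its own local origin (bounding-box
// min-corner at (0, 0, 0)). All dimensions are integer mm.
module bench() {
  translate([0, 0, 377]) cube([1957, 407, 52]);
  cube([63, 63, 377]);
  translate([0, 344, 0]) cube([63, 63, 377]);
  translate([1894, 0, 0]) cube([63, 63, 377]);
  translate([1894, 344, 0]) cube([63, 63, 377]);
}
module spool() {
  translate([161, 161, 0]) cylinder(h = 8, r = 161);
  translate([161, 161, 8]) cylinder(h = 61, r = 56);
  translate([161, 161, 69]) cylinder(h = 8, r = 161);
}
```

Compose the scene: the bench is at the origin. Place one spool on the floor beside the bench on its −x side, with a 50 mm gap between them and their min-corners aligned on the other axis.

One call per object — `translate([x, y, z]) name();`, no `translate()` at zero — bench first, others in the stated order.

bench();
translate([-372, 0, 0]) spool();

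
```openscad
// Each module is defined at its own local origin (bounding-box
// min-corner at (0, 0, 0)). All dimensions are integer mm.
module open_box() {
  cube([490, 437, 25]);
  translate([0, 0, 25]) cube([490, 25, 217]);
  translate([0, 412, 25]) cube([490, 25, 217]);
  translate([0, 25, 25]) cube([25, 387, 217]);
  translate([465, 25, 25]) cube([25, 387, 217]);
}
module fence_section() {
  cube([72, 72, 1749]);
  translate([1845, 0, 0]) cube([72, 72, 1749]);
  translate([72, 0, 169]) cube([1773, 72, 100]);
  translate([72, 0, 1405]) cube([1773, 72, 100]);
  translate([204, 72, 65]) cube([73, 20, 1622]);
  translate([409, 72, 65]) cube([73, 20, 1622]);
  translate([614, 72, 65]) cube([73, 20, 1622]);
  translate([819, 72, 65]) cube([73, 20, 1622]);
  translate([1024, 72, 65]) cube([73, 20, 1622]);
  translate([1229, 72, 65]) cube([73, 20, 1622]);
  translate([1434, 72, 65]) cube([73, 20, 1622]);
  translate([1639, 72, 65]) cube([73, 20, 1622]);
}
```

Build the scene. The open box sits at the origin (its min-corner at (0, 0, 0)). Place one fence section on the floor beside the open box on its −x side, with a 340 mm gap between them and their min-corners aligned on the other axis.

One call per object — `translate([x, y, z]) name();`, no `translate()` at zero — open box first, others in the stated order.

open_box();
translate([-2257, 0, 0]) fence_section();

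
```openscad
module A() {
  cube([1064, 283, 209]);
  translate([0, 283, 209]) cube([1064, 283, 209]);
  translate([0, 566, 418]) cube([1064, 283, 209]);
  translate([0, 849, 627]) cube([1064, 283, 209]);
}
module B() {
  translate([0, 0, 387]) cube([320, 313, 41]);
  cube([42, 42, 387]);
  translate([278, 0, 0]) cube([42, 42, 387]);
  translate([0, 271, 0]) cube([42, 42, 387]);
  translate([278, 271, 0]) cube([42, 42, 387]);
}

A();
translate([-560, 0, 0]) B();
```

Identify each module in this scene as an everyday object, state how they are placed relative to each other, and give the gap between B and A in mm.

A is a staircase. B is a stool. The stool is on the floor beside the staircase on its −x side. The gap between the stool and the staircase is 240 mm.

The stool's nearest face is 240 mm from the staircase's −x face.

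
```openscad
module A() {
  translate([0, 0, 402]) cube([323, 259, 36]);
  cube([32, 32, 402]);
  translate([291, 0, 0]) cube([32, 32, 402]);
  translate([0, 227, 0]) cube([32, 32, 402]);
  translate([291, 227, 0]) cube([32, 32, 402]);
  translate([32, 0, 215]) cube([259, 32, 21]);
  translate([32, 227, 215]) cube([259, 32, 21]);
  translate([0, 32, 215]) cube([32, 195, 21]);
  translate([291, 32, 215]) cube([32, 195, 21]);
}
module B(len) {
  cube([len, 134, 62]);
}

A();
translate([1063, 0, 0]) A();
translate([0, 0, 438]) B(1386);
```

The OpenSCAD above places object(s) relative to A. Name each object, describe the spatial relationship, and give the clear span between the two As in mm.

Second stool starts at x = 1063; first ends at x = 323; clear span = 1063 − 323 = 740 mm.

A is a stool. B is a beam. A beam spans the tops of two stools. The clear span between the two stools is 740 mm.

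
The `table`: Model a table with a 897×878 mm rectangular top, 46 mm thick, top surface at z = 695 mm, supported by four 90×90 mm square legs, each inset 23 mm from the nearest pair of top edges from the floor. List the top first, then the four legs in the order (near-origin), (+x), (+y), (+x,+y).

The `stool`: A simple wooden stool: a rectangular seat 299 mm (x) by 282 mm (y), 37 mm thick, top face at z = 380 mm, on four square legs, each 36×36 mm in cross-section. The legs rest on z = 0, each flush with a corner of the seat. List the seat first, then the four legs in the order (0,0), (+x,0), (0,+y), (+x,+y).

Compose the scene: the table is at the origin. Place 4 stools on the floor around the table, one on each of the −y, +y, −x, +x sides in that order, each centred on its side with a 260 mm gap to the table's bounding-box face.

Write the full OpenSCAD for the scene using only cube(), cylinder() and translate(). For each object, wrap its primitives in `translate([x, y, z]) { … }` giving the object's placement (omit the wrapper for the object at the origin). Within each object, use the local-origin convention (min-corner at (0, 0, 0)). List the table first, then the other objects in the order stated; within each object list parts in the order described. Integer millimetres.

translate([0, 0, 649]) cube([897, 878, 46]);
translate([23, 23, 0]) cube([90, 90, 649]);
translate([784, 23, 0]) cube([90, 90, 649]);
translate([23, 765, 0]) cube([90, 90, 649]);
translate([784, 765, 0]) cube([90, 90, 649]);
translate([299, -542, 0]) {
  translate([0, 0, 343]) cube([299, 282, 37]);
  cube([36, 36, 343]);
  translate([263, 0, 0]) cube([36, 36, 343]);
  translate([0, 246, 0]) cube([36, 36, 343]);
  translate([263, 246, 0]) cube([36, 36, 343]);
}
translate([299, 1138, 0]) {
  translate([0, 0, 343]) cube([299, 282, 37]);
  cube([36, 36, 343]);
  translate([263, 0, 0]) cube([36, 36, 343]);
  translate([0, 246, 0]) cube([36, 36, 343]);
  translate([263, 246, 0]) cube([36, 36, 343]);
}
translate([-559, 298, 0]) {
  translate([0, 0, 343]) cube([299, 282, 37]);
  cube([36, 36, 343]);
  translate([263, 0, 0]) cube([36, 36, 343]);
  translate([0, 246, 0]) cube([36, 36, 343]);
  translate([263, 246, 0]) cube([36, 36, 343]);
}
translate([1157, 298, 0]) {
  translate([0, 0, 343]) cube([299, 282, 37]);
  cube([36, 36, 343]);
  translate([263, 0, 0]) cube([36, 36, 343]);
  translate([0, 246, 0]) cube([36, 36, 343]);
  translate([263, 246, 0]) cube([36, 36, 343]);
}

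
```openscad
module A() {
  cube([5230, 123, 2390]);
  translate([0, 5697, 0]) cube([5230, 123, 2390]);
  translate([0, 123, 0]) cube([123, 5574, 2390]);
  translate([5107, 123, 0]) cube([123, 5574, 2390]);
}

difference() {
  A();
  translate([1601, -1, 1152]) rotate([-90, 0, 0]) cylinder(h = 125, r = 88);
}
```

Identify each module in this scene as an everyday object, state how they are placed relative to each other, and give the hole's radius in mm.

A is a house frame. The house frame has a circular hole through its front wall. The hole's radius is 88 mm.

The subtracted cylinder has r = 88 mm.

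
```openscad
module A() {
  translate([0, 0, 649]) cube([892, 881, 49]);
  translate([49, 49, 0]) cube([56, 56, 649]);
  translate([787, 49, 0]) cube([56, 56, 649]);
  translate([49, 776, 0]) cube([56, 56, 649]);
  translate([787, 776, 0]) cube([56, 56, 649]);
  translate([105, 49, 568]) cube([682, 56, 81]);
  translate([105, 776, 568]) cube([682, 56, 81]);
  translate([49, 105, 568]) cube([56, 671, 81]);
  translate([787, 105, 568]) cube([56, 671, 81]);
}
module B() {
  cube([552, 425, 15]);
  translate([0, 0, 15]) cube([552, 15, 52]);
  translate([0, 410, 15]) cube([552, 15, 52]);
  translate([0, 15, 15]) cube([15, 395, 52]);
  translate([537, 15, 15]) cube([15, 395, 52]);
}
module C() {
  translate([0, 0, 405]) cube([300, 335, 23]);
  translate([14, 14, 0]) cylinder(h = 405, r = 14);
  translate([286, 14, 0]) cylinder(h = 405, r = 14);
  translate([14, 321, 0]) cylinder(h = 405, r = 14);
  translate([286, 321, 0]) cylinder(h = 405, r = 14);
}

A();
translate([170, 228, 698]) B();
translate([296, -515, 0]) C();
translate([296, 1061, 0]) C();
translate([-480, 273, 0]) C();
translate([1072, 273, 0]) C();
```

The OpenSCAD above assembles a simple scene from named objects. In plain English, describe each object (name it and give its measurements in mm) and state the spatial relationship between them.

A is a table: top 892 mm (x) × 881 mm (y), 49 mm thick, upper face at z = 698 mm, on four 56×56 mm square legs, each inset 49 mm from the nearest pair of top edges, running from z = 0 to the bottom of the top. Four apron rails, 56 mm thick and 81 mm tall, run between adjacent legs with their top edges flush with the underside of the top and their outer faces flush with the legs' outer faces.

B is an open storage box with external size 552×425×67 mm and wall thickness 15 mm (the base is also 15 mm thick). The base covers the whole footprint; the four walls stand on the base, with the y-facing walls full-width and the x-facing walls fitting between their inner faces.

C is a four-legged stool. The seat is a 300×335×23 mm slab whose top surface is at z = 428 mm; four round legs, each 28 mm in diameter, run from the floor (z = 0) to the underside of the seat, each leg's axis is inset half a diameter from the nearest pair of seat edges (so the leg's bounding box is flush with the corner).

The open box is on top of the table, centred. Four stools sit around the table at the −y, +y, −x, +x sides.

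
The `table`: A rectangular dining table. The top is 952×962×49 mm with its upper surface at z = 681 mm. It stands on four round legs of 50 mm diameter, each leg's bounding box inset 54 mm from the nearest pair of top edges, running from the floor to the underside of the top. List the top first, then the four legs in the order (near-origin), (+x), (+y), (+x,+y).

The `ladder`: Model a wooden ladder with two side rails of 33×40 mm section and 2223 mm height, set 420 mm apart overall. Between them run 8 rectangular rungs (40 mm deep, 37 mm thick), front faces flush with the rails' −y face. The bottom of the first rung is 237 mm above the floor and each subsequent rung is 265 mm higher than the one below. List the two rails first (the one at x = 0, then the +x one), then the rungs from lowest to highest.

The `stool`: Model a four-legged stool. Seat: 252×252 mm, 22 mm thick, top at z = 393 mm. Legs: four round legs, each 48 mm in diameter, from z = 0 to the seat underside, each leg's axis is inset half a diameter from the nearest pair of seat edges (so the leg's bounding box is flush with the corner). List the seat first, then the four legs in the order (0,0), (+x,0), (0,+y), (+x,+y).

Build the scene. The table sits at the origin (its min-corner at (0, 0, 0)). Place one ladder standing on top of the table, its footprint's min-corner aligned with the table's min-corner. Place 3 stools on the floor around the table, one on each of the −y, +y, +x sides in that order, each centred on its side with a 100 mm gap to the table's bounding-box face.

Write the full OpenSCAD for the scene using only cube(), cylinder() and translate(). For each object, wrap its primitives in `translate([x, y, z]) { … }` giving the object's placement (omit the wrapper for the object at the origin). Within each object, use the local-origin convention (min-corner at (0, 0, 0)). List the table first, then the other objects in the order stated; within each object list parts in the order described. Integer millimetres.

translate([0, 0, 632]) cube([952, 962, 49]);
translate([79, 79, 0]) cylinder(h = 632, r = 25);
translate([873, 79, 0]) cylinder(h = 632, r = 25);
translate([79, 883, 0]) cylinder(h = 632, r = 25);
translate([873, 883, 0]) cylinder(h = 632, r = 25);
translate([0, 0, 681]) {
  cube([33, 40, 2223]);
  translate([387, 0, 0]) cube([33, 40, 2223]);
  translate([33, 0, 237]) cube([354, 40, 37]);
  translate([33, 0, 502]) cube([354, 40, 37]);
  translate([33, 0, 767]) cube([354, 40, 37]);
  translate([33, 0, 1032]) cube([354, 40, 37]);
  translate([33, 0, 1297]) cube([354, 40, 37]);
  translate([33, 0, 1562]) cube([354, 40, 37]);
  translate([33, 0, 1827]) cube([354, 40, 37]);
  translate([33, 0, 2092]) cube([354, 40, 37]);
}
translate([350, -352, 0]) {
  translate([0, 0, 371]) cube([252, 252, 22]);
  translate([24, 24, 0]) cylinder(h = 371, r = 24);
  translate([228, 24, 0]) cylinder(h = 371, r = 24);
  translate([24, 228, 0]) cylinder(h = 371, r = 24);
  translate([228, 228, 0]) cylinder(h = 371, r = 24);
}
translate([350, 1062, 0]) {
  translate([0, 0, 371]) cube([252, 252, 22]);
  translate([24, 24, 0]) cylinder(h = 371, r = 24);
  translate([228, 24, 0]) cylinder(h = 371, r = 24);
  translate([24, 228, 0]) cylinder(h = 371, r = 24);
  translate([228, 228, 0]) cylinder(h = 371, r = 24);
}
translate([1052, 355, 0]) {
  translate([0, 0, 371]) cube([252, 252, 22]);
  translate([24, 24, 0]) cylinder(h = 371, r = 24);
  translate([228, 24, 0]) cylinder(h = 371, r = 24);
  translate([24, 228, 0]) cylinder(h = 371, r = 24);
  translate([228, 228, 0]) cylinder(h = 371, r = 24);
}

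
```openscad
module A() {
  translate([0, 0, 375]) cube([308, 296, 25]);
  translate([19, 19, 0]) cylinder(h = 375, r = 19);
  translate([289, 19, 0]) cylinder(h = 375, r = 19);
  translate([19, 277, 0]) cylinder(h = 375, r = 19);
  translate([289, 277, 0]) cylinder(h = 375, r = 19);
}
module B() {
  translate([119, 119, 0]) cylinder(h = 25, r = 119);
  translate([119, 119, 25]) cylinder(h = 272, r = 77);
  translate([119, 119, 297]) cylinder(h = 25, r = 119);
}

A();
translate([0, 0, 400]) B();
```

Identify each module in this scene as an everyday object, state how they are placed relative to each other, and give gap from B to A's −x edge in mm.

The spool's min-x is at 0; the stool's min-x is 0; gap = 0 mm.

A is a stool. B is a spool. The spool is on top of the stool. The gap from the spool to the stool's −x edge is 0 mm.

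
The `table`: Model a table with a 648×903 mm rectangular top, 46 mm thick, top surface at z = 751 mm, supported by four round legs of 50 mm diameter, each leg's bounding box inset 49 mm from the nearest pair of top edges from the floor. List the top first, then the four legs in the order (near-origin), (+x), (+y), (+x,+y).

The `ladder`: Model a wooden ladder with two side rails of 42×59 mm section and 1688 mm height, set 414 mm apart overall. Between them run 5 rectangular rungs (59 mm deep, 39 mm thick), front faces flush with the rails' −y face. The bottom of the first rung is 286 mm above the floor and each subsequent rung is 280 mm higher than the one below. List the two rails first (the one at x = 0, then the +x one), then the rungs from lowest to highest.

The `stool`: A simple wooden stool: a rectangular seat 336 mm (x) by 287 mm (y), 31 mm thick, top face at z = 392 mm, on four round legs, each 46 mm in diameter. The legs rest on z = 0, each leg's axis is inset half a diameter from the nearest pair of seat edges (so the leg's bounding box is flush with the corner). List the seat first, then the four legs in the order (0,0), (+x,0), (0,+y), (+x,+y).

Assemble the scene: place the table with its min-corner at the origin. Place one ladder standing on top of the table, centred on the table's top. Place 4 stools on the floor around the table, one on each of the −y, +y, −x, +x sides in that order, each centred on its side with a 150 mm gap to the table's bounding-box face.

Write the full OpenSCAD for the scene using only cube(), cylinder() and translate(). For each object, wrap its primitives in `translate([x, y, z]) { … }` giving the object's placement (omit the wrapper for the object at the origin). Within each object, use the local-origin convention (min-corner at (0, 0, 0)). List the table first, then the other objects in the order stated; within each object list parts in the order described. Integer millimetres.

translate([0, 0, 705]) cube([648, 903, 46]);
translate([74, 74, 0]) cylinder(h = 705, r = 25);
translate([574, 74, 0]) cylinder(h = 705, r = 25);
translate([74, 829, 0]) cylinder(h = 705, r = 25);
translate([574, 829, 0]) cylinder(h = 705, r = 25);
translate([117, 422, 751]) {
  cube([42, 59, 1688]);
  translate([372, 0, 0]) cube([42, 59, 1688]);
  translate([42, 0, 286]) cube([330, 59, 39]);
  translate([42, 0, 566]) cube([330, 59, 39]);
  translate([42, 0, 846]) cube([330, 59, 39]);
  translate([42, 0, 1126]) cube([330, 59, 39]);
  translate([42, 0, 1406]) cube([330, 59, 39]);
}
translate([156, -437, 0]) {
  translate([0, 0, 361]) cube([336, 287, 31]);
  translate([23, 23, 0]) cylinder(h = 361, r = 23);
  translate([313, 23, 0]) cylinder(h = 361, r = 23);
  translate([23, 264, 0]) cylinder(h = 361, r = 23);
  translate([313, 264, 0]) cylinder(h = 361, r = 23);
}
translate([156, 1053, 0]) {
  translate([0, 0, 361]) cube([336, 287, 31]);
  translate([23, 23, 0]) cylinder(h = 361, r = 23);
  translate([313, 23, 0]) cylinder(h = 361, r = 23);
  translate([23, 264, 0]) cylinder(h = 361, r = 23);
  translate([313, 264, 0]) cylinder(h = 361, r = 23);
}
translate([-486, 308, 0]) {
  translate([0, 0, 361]) cube([336, 287, 31]);
  translate([23, 23, 0]) cylinder(h = 361, r = 23);
  translate([313, 23, 0]) cylinder(h = 361, r = 23);
  translate([23, 264, 0]) cylinder(h = 361, r = 23);
  translate([313, 264, 0]) cylinder(h = 361, r = 23);
}
translate([798, 308, 0]) {
  translate([0, 0, 361]) cube([336, 287, 31]);
  translate([23, 23, 0]) cylinder(h = 361, r = 23);
  translate([313, 23, 0]) cylinder(h = 361, r = 23);
  translate([23, 264, 0]) cylinder(h = 361, r = 23);
  translate([313, 264, 0]) cylinder(h = 361, r = 23);
}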